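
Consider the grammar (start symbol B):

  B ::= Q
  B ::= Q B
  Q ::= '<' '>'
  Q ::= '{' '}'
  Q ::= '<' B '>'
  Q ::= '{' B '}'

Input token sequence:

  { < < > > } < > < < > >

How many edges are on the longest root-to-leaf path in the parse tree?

6

[B [Q { [B [Q < [B [Q < >]] >]] }] [B [Q < >] [B [Q < [B [Q < >]] >]]]]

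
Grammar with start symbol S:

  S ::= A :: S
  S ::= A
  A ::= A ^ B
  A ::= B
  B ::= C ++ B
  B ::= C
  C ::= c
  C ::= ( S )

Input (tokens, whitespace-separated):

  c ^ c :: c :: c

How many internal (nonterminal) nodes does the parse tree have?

[S [A [A [B [C c]]] ^ [B [C c]]] :: [S [A [B [C c]]] :: [S [A [B [C c]]]]]]

15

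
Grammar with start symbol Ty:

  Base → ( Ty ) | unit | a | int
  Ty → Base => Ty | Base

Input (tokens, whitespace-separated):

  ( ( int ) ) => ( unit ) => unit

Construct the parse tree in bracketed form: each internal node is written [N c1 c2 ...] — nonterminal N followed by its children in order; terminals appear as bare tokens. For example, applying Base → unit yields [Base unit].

[Ty [Base ( [Ty [Base ( [Ty [Base int]] )]] )] => [Ty [Base ( [Ty [Base unit]] )] => [Ty [Base unit]]]]

Ty
Base => Ty
( Ty ) => Ty
( Base ) => Ty
( ( Ty ) ) => Ty
( ( Base ) ) => Ty
( ( int ) ) => Ty
( ( int ) ) => Base => Ty
( ( int ) ) => ( Ty ) => Ty
( ( int ) ) => ( Base ) => Ty
( ( int ) ) => ( unit ) => Ty
( ( int ) ) => ( unit ) => Base
( ( int ) ) => ( unit ) => unit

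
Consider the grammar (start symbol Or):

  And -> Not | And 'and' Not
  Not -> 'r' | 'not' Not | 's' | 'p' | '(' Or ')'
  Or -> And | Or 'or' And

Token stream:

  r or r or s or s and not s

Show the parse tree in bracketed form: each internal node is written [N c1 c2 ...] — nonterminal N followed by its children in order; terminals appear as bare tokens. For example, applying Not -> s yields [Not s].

[Or [Or [Or [Or [And [Not r]]] or [And [Not r]]] or [And [Not s]]] or [And [And [Not s]] and [Not not [Not s]]]]

Or
Or or And
Or or And or And
Or or And or And or And
And or And or And or And
Not or And or And or And
r or And or And or And
r or Not or And or And
r or r or And or And
r or r or Not or And
r or r or s or And
r or r or s or And and Not
r or r or s or Not and Not
r or r or s or s and Not
r or r or s or s and not Not
r or r or s or s and not s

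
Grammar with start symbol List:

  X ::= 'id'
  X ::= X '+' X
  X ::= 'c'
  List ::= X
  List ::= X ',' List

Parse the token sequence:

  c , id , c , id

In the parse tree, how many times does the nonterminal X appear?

[List [X c] , [List [X id] , [List [X c] , [List [X id]]]]]

4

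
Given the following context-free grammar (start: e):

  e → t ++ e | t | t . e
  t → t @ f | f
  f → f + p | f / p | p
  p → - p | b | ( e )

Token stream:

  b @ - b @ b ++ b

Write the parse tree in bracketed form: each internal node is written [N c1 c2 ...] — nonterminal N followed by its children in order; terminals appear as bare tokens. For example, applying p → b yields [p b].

[e [t [t [t [f [p b]]] @ [f [p - [p b]]]] @ [f [p b]]] ++ [e [t [f [p b]]]]]

e
t ++ e
t @ f ++ e
t @ f @ f ++ e
f @ f @ f ++ e
p @ f @ f ++ e
b @ f @ f ++ e
b @ p @ f ++ e
b @ - p @ f ++ e
b @ - b @ f ++ e
b @ - b @ p ++ e
b @ - b @ b ++ e
b @ - b @ b ++ t
b @ - b @ b ++ f
b @ - b @ b ++ p
b @ - b @ b ++ b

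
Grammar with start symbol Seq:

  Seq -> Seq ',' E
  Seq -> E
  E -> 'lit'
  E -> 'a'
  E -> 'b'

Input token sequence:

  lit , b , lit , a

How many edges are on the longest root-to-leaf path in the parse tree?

5

[Seq [Seq [Seq [Seq [E lit]] , [E b]] , [E lit]] , [E a]]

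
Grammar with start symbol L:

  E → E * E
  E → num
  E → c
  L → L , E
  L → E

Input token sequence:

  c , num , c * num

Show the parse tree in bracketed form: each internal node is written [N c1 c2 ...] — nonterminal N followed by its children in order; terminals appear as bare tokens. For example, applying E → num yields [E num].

L
L , E
L , E , E
E , E , E
c , E , E
c , num , E
c , num , E * E
c , num , c * E
c , num , c * num

[L [L [L [E c]] , [E num]] , [E [E c] * [E num]]]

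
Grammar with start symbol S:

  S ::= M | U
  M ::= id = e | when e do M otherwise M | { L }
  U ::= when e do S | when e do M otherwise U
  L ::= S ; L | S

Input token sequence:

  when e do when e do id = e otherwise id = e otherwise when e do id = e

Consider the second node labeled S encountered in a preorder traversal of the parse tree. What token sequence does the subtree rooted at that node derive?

[S [U when e do [M when e do [M id = e] otherwise [M id = e]] otherwise [U when e do [S [M id = e]]]]]

id = e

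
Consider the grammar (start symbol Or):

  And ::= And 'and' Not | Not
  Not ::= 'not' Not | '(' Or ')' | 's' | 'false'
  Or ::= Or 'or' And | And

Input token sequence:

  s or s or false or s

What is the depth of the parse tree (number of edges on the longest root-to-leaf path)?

6

[Or [Or [Or [Or [And [Not s]]] or [And [Not s]]] or [And [Not false]]] or [And [Not s]]]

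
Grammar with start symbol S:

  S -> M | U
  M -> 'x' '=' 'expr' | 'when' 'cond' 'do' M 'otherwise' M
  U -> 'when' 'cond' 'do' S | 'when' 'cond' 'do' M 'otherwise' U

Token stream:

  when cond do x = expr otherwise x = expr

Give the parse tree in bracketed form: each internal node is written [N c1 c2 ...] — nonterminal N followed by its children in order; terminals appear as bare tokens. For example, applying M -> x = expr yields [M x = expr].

[S [M when cond do [M x = expr] otherwise [M x = expr]]]

S
M
when cond do M otherwise M
when cond do x = expr otherwise M
when cond do x = expr otherwise x = expr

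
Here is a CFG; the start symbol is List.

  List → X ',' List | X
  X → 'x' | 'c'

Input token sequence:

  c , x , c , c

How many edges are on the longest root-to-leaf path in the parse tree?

5

[List [X c] , [List [X x] , [List [X c] , [List [X c]]]]]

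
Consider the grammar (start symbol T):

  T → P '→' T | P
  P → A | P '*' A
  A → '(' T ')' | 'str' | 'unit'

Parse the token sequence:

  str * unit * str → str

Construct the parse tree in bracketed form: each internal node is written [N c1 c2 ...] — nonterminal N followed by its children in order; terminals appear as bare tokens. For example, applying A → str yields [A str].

T
P → T
P * A → T
P * A * A → T
A * A * A → T
str * A * A → T
str * unit * A → T
str * unit * str → T
str * unit * str → P
str * unit * str → A
str * unit * str → str

[T [P [P [P [A str]] * [A unit]] * [A str]] → [T [P [A str]]]]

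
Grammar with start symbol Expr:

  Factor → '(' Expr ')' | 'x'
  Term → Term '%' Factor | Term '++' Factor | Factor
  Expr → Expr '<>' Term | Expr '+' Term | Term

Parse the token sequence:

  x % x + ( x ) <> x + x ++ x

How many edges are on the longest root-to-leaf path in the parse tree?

8

[Expr [Expr [Expr [Expr [Term [Term [Factor x]] % [Factor x]]] + [Term [Factor ( [Expr [Term [Factor x]]] )]]] <> [Term [Factor x]]] + [Term [Term [Factor x]] ++ [Factor x]]]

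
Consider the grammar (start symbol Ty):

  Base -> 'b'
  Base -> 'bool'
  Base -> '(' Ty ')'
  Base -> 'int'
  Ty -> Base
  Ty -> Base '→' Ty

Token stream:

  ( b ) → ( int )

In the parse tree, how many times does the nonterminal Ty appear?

4

[Ty [Base ( [Ty [Base b]] )] → [Ty [Base ( [Ty [Base int]] )]]]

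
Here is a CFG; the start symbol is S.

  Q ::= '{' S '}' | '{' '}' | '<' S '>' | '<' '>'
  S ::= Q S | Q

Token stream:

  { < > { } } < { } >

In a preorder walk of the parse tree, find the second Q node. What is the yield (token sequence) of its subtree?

[S [Q { [S [Q < >] [S [Q { }]]] }] [S [Q < [S [Q { }]] >]]]

< >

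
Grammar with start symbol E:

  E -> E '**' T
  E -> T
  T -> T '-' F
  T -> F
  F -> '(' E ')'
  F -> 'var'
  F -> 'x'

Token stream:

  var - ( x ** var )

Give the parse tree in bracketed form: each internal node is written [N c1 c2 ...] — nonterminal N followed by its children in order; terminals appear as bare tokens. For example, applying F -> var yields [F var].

[E [T [T [F var]] - [F ( [E [E [T [F x]]] ** [T [F var]]] )]]]

E
T
T - F
F - F
var - F
var - ( E )
var - ( E ** T )
var - ( T ** T )
var - ( F ** T )
var - ( x ** T )
var - ( x ** F )
var - ( x ** var )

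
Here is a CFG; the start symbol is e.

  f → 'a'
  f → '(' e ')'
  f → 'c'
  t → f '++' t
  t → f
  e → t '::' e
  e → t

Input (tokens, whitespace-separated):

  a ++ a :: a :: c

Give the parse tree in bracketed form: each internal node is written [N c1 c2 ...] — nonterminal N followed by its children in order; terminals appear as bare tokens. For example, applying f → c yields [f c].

[e [t [f a] ++ [t [f a]]] :: [e [t [f a]] :: [e [t [f c]]]]]

e
t :: e
f ++ t :: e
a ++ t :: e
a ++ f :: e
a ++ a :: e
a ++ a :: t :: e
a ++ a :: f :: e
a ++ a :: a :: e
a ++ a :: a :: t
a ++ a :: a :: f
a ++ a :: a :: c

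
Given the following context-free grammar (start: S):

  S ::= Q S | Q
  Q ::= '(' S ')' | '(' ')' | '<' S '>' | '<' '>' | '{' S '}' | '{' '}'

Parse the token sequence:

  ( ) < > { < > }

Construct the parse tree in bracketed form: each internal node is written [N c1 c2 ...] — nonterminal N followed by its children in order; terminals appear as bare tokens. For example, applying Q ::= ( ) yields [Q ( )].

S
Q S
( ) S
( ) Q S
( ) < > S
( ) < > Q
( ) < > { S }
( ) < > { Q }
( ) < > { < > }

[S [Q ( )] [S [Q < >] [S [Q { [S [Q < >]] }]]]]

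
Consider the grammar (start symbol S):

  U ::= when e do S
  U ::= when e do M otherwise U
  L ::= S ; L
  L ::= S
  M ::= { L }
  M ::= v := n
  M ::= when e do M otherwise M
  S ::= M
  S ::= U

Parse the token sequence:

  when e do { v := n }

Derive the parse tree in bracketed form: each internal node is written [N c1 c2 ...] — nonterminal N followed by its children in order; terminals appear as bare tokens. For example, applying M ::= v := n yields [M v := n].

[S [U when e do [S [M { [L [S [M v := n]]] }]]]]

S
U
when e do S
when e do M
when e do { L }
when e do { S }
when e do { M }
when e do { v := n }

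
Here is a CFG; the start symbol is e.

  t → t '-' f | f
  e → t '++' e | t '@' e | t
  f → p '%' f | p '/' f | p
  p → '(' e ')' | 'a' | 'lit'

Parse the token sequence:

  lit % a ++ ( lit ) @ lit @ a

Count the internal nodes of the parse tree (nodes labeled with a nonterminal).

[e [t [f [p lit] % [f [p a]]]] ++ [e [t [f [p ( [e [t [f [p lit]]]] )]]] @ [e [t [f [p lit]]] @ [e [t [f [p a]]]]]]]

22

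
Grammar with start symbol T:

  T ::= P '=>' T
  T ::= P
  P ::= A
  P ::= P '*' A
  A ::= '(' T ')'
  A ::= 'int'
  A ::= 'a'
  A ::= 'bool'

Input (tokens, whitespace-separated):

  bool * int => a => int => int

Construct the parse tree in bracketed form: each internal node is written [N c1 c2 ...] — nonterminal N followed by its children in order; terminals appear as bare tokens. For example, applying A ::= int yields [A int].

[T [P [P [A bool]] * [A int]] => [T [P [A a]] => [T [P [A int]] => [T [P [A int]]]]]]

T
P => T
P * A => T
A * A => T
bool * A => T
bool * int => T
bool * int => P => T
bool * int => A => T
bool * int => a => T
bool * int => a => P => T
bool * int => a => A => T
bool * int => a => int => T
bool * int => a => int => P
bool * int => a => int => A
bool * int => a => int => int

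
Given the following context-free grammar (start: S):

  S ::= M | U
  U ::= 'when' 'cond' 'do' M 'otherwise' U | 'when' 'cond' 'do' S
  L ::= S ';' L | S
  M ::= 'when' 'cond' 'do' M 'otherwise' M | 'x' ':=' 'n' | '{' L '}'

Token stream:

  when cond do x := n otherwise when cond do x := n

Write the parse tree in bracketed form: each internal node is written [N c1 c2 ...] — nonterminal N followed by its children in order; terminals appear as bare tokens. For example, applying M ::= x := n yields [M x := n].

S
U
when cond do M otherwise U
when cond do x := n otherwise U
when cond do x := n otherwise when cond do S
when cond do x := n otherwise when cond do M
when cond do x := n otherwise when cond do x := n

[S [U when cond do [M x := n] otherwise [U when cond do [S [M x := n]]]]]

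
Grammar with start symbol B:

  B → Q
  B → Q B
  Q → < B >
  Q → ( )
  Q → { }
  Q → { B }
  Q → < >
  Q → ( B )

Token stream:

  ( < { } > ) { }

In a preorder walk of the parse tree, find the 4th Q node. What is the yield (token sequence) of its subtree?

{ }

[B [Q ( [B [Q < [B [Q { }]] >]] )] [B [Q { }]]]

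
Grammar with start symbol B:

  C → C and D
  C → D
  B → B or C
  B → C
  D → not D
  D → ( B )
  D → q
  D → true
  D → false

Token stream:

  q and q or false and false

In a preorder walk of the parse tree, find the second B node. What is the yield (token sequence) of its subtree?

[B [B [C [C [D q]] and [D q]]] or [C [C [D false]] and [D false]]]

q and q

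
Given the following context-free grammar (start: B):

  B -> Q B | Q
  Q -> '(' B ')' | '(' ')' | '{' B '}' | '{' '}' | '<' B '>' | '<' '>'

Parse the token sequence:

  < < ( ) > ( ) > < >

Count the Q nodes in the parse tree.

[B [Q < [B [Q < [B [Q ( )]] >] [B [Q ( )]]] >] [B [Q < >]]]

5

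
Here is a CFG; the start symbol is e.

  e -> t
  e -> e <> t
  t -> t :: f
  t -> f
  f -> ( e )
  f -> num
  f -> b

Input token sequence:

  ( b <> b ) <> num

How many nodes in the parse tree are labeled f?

4

[e [e [t [f ( [e [e [t [f b]]] <> [t [f b]]] )]]] <> [t [f num]]]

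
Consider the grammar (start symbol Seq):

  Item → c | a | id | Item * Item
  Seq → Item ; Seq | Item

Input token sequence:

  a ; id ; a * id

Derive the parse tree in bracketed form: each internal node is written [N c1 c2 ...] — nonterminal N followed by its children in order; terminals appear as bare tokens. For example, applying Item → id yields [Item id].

Seq
Item ; Seq
a ; Seq
a ; Item ; Seq
a ; id ; Seq
a ; id ; Item
a ; id ; Item * Item
a ; id ; a * Item
a ; id ; a * id

[Seq [Item a] ; [Seq [Item id] ; [Seq [Item [Item a] * [Item id]]]]]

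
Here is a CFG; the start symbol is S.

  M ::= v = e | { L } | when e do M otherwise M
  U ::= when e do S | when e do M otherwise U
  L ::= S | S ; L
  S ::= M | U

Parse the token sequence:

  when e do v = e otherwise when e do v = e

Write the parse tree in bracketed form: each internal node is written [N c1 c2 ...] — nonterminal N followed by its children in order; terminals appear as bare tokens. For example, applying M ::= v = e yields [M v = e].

[S [U when e do [M v = e] otherwise [U when e do [S [M v = e]]]]]

S
U
when e do M otherwise U
when e do v = e otherwise U
when e do v = e otherwise when e do S
when e do v = e otherwise when e do M
when e do v = e otherwise when e do v = e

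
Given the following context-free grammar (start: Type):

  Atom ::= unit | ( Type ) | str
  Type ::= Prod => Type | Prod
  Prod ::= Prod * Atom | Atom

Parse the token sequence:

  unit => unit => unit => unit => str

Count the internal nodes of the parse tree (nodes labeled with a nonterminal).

15

[Type [Prod [Atom unit]] => [Type [Prod [Atom unit]] => [Type [Prod [Atom unit]] => [Type [Prod [Atom unit]] => [Type [Prod [Atom str]]]]]]]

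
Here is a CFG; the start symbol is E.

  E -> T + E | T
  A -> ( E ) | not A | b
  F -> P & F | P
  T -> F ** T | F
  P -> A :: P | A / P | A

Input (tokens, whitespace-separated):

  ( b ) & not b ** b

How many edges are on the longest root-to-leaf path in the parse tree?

[E [T [F [P [A ( [E [T [F [P [A b]]]]] )]] & [F [P [A not [A b]]]]] ** [T [F [P [A b]]]]]]

10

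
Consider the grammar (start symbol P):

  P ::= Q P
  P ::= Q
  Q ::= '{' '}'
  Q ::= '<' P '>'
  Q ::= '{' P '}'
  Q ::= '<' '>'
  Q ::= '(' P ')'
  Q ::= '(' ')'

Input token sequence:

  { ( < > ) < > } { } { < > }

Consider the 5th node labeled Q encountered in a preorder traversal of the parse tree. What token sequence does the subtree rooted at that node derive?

[P [Q { [P [Q ( [P [Q < >]] )] [P [Q < >]]] }] [P [Q { }] [P [Q { [P [Q < >]] }]]]]

{ }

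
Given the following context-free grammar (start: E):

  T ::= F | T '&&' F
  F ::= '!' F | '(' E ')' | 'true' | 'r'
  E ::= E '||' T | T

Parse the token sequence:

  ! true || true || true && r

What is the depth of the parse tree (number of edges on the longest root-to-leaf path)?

[E [E [E [T [F ! [F true]]]] || [T [F true]]] || [T [T [F true]] && [F r]]]

6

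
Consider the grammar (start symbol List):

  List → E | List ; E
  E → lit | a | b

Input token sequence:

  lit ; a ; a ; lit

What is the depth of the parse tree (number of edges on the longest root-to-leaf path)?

[List [List [List [List [E lit]] ; [E a]] ; [E a]] ; [E lit]]

5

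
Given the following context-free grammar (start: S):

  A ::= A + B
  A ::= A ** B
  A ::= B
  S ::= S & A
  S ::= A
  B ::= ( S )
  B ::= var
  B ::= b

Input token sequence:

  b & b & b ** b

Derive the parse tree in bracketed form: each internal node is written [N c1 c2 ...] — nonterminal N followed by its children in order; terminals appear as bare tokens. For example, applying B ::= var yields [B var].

S
S & A
S & A & A
A & A & A
B & A & A
b & A & A
b & B & A
b & b & A
b & b & A ** B
b & b & B ** B
b & b & b ** B
b & b & b ** b

[S [S [S [A [B b]]] & [A [B b]]] & [A [A [B b]] ** [B b]]]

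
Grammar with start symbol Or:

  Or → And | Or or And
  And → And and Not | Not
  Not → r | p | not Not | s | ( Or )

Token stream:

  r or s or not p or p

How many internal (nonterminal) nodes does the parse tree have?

13

[Or [Or [Or [Or [And [Not r]]] or [And [Not s]]] or [And [Not not [Not p]]]] or [And [Not p]]]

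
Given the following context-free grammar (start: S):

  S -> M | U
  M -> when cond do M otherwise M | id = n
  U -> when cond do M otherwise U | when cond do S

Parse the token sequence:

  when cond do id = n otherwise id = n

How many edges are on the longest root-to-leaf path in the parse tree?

3

[S [M when cond do [M id = n] otherwise [M id = n]]]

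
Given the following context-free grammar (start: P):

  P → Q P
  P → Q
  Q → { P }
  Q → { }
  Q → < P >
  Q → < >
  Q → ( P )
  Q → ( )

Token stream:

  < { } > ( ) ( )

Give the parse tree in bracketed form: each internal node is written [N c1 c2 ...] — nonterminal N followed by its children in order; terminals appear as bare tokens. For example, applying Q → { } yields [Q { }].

P
Q P
< P > P
< Q > P
< { } > P
< { } > Q P
< { } > ( ) P
< { } > ( ) Q
< { } > ( ) ( )

[P [Q < [P [Q { }]] >] [P [Q ( )] [P [Q ( )]]]]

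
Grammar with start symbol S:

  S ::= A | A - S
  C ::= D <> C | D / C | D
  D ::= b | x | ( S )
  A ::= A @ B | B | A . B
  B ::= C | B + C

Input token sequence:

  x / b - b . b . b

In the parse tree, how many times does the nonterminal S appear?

[S [A [B [C [D x] / [C [D b]]]]] - [S [A [A [A [B [C [D b]]]] . [B [C [D b]]]] . [B [C [D b]]]]]]

2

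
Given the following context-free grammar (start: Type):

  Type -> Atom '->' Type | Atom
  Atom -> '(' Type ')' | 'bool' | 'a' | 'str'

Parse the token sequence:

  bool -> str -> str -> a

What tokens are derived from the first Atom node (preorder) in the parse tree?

[Type [Atom bool] -> [Type [Atom str] -> [Type [Atom str] -> [Type [Atom a]]]]]

bool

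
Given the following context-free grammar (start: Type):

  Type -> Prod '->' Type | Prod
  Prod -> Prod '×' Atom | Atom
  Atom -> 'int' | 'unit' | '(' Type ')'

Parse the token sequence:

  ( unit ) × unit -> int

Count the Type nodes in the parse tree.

3

[Type [Prod [Prod [Atom ( [Type [Prod [Atom unit]]] )]] × [Atom unit]] -> [Type [Prod [Atom int]]]]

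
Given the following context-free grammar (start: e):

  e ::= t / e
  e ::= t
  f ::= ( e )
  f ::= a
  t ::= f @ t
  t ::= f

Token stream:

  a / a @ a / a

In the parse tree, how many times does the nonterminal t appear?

[e [t [f a]] / [e [t [f a] @ [t [f a]]] / [e [t [f a]]]]]

4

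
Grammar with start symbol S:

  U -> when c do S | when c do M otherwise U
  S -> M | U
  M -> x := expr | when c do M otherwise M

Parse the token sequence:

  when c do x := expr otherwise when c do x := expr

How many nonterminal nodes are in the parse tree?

[S [U when c do [M x := expr] otherwise [U when c do [S [M x := expr]]]]]

6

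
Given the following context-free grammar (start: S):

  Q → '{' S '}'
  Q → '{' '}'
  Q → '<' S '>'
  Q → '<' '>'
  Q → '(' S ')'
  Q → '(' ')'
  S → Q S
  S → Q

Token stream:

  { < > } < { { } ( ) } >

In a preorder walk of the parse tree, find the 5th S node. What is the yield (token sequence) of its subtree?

{ } ( )

[S [Q { [S [Q < >]] }] [S [Q < [S [Q { [S [Q { }] [S [Q ( )]]] }]] >]]]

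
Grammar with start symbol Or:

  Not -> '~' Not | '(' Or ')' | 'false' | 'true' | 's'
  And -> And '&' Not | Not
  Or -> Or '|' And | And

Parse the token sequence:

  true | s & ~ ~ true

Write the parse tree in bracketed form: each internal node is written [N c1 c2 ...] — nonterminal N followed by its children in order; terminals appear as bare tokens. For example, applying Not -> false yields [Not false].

[Or [Or [And [Not true]]] | [And [And [Not s]] & [Not ~ [Not ~ [Not true]]]]]

Or
Or | And
And | And
Not | And
true | And
true | And & Not
true | Not & Not
true | s & Not
true | s & ~ Not
true | s & ~ ~ Not
true | s & ~ ~ true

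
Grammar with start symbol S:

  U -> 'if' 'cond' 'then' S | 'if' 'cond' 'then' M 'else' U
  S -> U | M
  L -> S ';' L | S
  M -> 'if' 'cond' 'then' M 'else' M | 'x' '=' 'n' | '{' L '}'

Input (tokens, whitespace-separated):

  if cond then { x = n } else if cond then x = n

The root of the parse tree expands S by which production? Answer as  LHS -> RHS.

[S [U if cond then [M { [L [S [M x = n]]] }] else [U if cond then [S [M x = n]]]]]

S -> U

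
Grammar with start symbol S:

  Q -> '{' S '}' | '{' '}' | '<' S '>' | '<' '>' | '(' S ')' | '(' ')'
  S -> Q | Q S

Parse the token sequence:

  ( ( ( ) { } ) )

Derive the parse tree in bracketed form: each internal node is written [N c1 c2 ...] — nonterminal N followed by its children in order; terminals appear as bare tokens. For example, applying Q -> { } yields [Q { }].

S
Q
( S )
( Q )
( ( S ) )
( ( Q S ) )
( ( ( ) S ) )
( ( ( ) Q ) )
( ( ( ) { } ) )

[S [Q ( [S [Q ( [S [Q ( )] [S [Q { }]]] )]] )]]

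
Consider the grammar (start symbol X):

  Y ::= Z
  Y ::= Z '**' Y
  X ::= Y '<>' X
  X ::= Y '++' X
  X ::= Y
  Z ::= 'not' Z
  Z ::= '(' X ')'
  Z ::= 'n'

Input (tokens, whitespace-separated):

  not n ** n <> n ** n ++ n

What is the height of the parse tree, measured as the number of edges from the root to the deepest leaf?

[X [Y [Z not [Z n]] ** [Y [Z n]]] <> [X [Y [Z n] ** [Y [Z n]]] ++ [X [Y [Z n]]]]]

5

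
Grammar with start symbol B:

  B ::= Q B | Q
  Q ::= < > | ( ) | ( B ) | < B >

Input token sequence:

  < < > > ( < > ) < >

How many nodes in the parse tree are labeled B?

5

[B [Q < [B [Q < >]] >] [B [Q ( [B [Q < >]] )] [B [Q < >]]]]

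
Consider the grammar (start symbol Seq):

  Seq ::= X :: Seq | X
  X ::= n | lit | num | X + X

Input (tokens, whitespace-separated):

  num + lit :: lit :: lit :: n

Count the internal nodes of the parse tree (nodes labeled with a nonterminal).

[Seq [X [X num] + [X lit]] :: [Seq [X lit] :: [Seq [X lit] :: [Seq [X n]]]]]

10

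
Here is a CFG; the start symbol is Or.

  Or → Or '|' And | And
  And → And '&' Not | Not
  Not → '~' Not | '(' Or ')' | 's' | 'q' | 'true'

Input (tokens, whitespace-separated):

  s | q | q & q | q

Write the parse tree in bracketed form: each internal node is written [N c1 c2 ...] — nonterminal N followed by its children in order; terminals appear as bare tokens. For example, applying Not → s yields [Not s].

Or
Or | And
Or | And | And
Or | And | And | And
And | And | And | And
Not | And | And | And
s | And | And | And
s | Not | And | And
s | q | And | And
s | q | And & Not | And
s | q | Not & Not | And
s | q | q & Not | And
s | q | q & q | And
s | q | q & q | Not
s | q | q & q | q

[Or [Or [Or [Or [And [Not s]]] | [And [Not q]]] | [And [And [Not q]] & [Not q]]] | [And [Not q]]]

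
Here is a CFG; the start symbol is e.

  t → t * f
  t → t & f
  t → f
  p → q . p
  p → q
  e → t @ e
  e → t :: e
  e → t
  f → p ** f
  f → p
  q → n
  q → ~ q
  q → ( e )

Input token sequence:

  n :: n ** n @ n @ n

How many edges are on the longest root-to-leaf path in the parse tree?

[e [t [f [p [q n]]]] :: [e [t [f [p [q n]] ** [f [p [q n]]]]] @ [e [t [f [p [q n]]]] @ [e [t [f [p [q n]]]]]]]]

8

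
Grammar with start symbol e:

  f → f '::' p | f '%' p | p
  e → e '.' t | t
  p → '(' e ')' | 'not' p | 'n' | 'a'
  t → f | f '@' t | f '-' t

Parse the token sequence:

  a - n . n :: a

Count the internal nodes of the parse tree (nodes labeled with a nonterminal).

13

[e [e [t [f [p a]] - [t [f [p n]]]]] . [t [f [f [p n]] :: [p a]]]]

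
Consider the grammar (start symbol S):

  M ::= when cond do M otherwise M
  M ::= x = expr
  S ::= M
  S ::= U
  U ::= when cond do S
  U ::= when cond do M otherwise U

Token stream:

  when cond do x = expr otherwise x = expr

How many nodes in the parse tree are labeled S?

[S [M when cond do [M x = expr] otherwise [M x = expr]]]

1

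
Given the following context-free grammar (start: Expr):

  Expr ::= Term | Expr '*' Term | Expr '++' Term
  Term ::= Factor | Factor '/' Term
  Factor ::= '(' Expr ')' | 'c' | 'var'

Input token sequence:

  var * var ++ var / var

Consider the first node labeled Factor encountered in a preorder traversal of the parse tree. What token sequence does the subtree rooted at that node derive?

var

[Expr [Expr [Expr [Term [Factor var]]] * [Term [Factor var]]] ++ [Term [Factor var] / [Term [Factor var]]]]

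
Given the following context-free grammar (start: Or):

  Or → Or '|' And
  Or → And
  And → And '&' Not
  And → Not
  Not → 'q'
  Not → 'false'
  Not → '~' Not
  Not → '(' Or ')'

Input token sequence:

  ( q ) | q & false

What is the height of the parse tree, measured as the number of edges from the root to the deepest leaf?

7

[Or [Or [And [Not ( [Or [And [Not q]]] )]]] | [And [And [Not q]] & [Not false]]]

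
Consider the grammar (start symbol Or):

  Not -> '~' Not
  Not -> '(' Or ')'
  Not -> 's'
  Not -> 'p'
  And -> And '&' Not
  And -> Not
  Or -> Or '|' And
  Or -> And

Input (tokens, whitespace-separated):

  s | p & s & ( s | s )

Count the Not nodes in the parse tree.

[Or [Or [And [Not s]]] | [And [And [And [Not p]] & [Not s]] & [Not ( [Or [Or [And [Not s]]] | [And [Not s]]] )]]]

6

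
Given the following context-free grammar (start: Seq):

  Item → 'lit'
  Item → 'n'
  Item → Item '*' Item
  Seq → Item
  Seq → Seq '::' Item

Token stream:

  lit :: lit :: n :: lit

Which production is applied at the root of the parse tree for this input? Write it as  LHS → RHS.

[Seq [Seq [Seq [Seq [Item lit]] :: [Item lit]] :: [Item n]] :: [Item lit]]

Seq → Seq '::' Item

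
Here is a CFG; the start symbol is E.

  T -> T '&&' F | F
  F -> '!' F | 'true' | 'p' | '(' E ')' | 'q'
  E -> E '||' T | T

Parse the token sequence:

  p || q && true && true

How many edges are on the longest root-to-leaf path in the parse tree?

[E [E [T [F p]]] || [T [T [T [F q]] && [F true]] && [F true]]]

5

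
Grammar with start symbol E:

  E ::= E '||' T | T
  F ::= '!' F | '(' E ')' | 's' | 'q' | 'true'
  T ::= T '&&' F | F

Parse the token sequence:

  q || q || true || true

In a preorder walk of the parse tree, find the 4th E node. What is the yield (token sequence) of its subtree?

[E [E [E [E [T [F q]]] || [T [F q]]] || [T [F true]]] || [T [F true]]]

q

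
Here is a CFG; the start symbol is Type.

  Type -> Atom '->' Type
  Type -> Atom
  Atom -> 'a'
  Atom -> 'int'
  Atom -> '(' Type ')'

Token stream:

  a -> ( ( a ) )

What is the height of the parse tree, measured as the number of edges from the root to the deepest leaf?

[Type [Atom a] -> [Type [Atom ( [Type [Atom ( [Type [Atom a]] )]] )]]]

7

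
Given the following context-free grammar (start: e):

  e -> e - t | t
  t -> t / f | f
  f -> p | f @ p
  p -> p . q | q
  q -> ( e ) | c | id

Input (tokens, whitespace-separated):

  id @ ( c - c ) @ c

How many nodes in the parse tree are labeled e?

3

[e [t [f [f [f [p [q id]]] @ [p [q ( [e [e [t [f [p [q c]]]]] - [t [f [p [q c]]]]] )]]] @ [p [q c]]]]]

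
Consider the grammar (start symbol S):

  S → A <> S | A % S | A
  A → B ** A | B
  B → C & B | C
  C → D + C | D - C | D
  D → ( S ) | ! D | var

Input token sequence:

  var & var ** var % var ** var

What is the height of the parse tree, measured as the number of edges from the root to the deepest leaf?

7

[S [A [B [C [D var]] & [B [C [D var]]]] ** [A [B [C [D var]]]]] % [S [A [B [C [D var]]] ** [A [B [C [D var]]]]]]]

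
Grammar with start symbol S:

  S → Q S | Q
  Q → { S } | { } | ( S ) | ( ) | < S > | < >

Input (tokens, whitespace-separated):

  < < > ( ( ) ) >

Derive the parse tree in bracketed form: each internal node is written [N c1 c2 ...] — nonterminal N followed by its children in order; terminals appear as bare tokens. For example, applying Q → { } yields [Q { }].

[S [Q < [S [Q < >] [S [Q ( [S [Q ( )]] )]]] >]]

S
Q
< S >
< Q S >
< < > S >
< < > Q >
< < > ( S ) >
< < > ( Q ) >
< < > ( ( ) ) >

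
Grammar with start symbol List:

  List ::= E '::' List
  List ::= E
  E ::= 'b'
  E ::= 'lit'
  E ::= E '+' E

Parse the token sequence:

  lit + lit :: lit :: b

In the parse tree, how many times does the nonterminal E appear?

[List [E [E lit] + [E lit]] :: [List [E lit] :: [List [E b]]]]

5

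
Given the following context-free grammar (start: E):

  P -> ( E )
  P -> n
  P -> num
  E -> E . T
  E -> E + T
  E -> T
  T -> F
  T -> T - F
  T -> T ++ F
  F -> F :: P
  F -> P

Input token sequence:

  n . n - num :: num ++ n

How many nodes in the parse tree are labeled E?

[E [E [T [F [P n]]]] . [T [T [T [F [P n]]] - [F [F [P num]] :: [P num]]] ++ [F [P n]]]]

2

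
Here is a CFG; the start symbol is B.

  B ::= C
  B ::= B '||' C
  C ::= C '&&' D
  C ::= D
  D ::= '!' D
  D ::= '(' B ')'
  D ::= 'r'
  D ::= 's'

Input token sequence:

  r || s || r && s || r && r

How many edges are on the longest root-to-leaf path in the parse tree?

6

[B [B [B [B [C [D r]]] || [C [D s]]] || [C [C [D r]] && [D s]]] || [C [C [D r]] && [D r]]]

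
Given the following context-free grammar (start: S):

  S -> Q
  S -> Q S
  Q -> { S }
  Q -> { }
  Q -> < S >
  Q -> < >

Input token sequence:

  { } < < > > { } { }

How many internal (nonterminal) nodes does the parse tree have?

[S [Q { }] [S [Q < [S [Q < >]] >] [S [Q { }] [S [Q { }]]]]]

10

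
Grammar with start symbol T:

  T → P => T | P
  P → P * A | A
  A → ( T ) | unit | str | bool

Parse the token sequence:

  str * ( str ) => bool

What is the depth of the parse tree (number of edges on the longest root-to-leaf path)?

[T [P [P [A str]] * [A ( [T [P [A str]]] )]] => [T [P [A bool]]]]

6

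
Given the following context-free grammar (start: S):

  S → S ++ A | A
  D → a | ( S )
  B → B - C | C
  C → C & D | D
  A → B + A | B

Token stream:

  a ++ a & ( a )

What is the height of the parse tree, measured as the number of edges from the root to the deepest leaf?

[S [S [A [B [C [D a]]]]] ++ [A [B [C [C [D a]] & [D ( [S [A [B [C [D a]]]]] )]]]]]

10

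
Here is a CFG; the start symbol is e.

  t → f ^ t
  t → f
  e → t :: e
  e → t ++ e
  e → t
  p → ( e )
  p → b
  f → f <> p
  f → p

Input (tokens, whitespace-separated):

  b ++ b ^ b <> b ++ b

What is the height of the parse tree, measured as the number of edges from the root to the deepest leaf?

[e [t [f [p b]]] ++ [e [t [f [p b]] ^ [t [f [f [p b]] <> [p b]]]] ++ [e [t [f [p b]]]]]]

7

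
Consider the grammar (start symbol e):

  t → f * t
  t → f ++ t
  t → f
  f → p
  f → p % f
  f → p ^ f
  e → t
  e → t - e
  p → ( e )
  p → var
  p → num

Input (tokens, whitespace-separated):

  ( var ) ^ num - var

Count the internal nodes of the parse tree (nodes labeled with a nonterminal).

[e [t [f [p ( [e [t [f [p var]]]] )] ^ [f [p num]]]] - [e [t [f [p var]]]]]

14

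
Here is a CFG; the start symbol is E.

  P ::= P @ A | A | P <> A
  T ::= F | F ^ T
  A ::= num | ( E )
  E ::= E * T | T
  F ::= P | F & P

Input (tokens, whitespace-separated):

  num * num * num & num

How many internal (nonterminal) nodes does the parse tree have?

[E [E [E [T [F [P [A num]]]]] * [T [F [P [A num]]]]] * [T [F [F [P [A num]]] & [P [A num]]]]]

18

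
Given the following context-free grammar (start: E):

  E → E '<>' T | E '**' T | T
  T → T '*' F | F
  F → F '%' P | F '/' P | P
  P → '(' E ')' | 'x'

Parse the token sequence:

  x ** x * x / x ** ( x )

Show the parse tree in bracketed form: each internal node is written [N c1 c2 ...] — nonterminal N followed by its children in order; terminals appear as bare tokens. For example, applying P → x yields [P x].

E
E ** T
E ** T ** T
T ** T ** T
F ** T ** T
P ** T ** T
x ** T ** T
x ** T * F ** T
x ** F * F ** T
x ** P * F ** T
x ** x * F ** T
x ** x * F / P ** T
x ** x * P / P ** T
x ** x * x / P ** T
x ** x * x / x ** T
x ** x * x / x ** F
x ** x * x / x ** P
x ** x * x / x ** ( E )
x ** x * x / x ** ( T )
x ** x * x / x ** ( F )
x ** x * x / x ** ( P )
x ** x * x / x ** ( x )

[E [E [E [T [F [P x]]]] ** [T [T [F [P x]]] * [F [F [P x]] / [P x]]]] ** [T [F [P ( [E [T [F [P x]]]] )]]]]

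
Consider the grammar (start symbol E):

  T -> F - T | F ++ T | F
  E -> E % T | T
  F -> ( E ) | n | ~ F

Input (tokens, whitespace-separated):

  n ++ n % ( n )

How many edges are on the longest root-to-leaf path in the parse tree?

6

[E [E [T [F n] ++ [T [F n]]]] % [T [F ( [E [T [F n]]] )]]]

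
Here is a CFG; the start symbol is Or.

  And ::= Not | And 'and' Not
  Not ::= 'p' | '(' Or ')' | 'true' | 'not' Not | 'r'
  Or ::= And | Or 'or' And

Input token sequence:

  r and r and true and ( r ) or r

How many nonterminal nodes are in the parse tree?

15

[Or [Or [And [And [And [And [Not r]] and [Not r]] and [Not true]] and [Not ( [Or [And [Not r]]] )]]] or [And [Not r]]]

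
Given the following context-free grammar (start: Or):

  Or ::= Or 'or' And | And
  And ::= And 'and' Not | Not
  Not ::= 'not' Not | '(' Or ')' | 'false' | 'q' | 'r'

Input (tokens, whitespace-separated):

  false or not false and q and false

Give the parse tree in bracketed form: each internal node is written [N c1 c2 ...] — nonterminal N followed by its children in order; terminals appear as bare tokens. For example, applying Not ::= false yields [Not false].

[Or [Or [And [Not false]]] or [And [And [And [Not not [Not false]]] and [Not q]] and [Not false]]]

Or
Or or And
And or And
Not or And
false or And
false or And and Not
false or And and Not and Not
false or Not and Not and Not
false or not Not and Not and Not
false or not false and Not and Not
false or not false and q and Not
false or not false and q and false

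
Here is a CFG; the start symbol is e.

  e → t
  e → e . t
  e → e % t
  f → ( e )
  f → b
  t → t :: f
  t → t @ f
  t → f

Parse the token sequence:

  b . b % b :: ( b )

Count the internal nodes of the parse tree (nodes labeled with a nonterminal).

14

[e [e [e [t [f b]]] . [t [f b]]] % [t [t [f b]] :: [f ( [e [t [f b]]] )]]]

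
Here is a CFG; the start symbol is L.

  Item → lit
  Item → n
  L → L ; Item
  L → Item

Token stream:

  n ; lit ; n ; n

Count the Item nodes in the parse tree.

[L [L [L [L [Item n]] ; [Item lit]] ; [Item n]] ; [Item n]]

4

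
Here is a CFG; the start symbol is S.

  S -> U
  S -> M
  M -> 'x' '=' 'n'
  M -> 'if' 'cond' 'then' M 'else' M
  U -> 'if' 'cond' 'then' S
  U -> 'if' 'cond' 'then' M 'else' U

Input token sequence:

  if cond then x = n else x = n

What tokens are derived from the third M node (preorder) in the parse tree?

[S [M if cond then [M x = n] else [M x = n]]]

x = n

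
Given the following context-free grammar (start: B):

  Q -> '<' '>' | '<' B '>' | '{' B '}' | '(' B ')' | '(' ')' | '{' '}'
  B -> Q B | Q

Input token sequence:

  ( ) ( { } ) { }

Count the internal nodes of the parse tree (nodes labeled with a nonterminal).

[B [Q ( )] [B [Q ( [B [Q { }]] )] [B [Q { }]]]]

8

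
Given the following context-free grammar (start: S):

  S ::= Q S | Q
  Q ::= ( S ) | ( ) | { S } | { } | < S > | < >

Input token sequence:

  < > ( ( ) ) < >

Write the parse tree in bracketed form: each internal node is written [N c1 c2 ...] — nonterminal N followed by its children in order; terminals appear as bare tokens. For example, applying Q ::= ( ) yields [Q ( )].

[S [Q < >] [S [Q ( [S [Q ( )]] )] [S [Q < >]]]]

S
Q S
< > S
< > Q S
< > ( S ) S
< > ( Q ) S
< > ( ( ) ) S
< > ( ( ) ) Q
< > ( ( ) ) < >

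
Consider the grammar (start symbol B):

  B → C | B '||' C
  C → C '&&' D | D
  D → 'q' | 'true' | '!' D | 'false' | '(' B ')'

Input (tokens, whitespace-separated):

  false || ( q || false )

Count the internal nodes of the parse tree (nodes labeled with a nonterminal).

12

[B [B [C [D false]]] || [C [D ( [B [B [C [D q]]] || [C [D false]]] )]]]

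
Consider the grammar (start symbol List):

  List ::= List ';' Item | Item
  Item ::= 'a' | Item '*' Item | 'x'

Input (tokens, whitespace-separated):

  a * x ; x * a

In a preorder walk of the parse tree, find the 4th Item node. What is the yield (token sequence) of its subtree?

x * a

[List [List [Item [Item a] * [Item x]]] ; [Item [Item x] * [Item a]]]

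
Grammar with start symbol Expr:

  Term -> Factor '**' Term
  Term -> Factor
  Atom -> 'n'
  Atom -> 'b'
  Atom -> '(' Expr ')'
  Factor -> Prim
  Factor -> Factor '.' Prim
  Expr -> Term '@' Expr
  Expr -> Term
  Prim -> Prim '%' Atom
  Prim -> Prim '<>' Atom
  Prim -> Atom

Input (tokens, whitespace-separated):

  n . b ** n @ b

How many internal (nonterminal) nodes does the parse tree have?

[Expr [Term [Factor [Factor [Prim [Atom n]]] . [Prim [Atom b]]] ** [Term [Factor [Prim [Atom n]]]]] @ [Expr [Term [Factor [Prim [Atom b]]]]]]

17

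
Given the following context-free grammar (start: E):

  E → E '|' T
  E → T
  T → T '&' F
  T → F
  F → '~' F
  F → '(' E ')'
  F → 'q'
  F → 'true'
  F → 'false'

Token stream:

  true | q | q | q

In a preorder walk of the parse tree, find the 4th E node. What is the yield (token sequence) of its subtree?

true

[E [E [E [E [T [F true]]] | [T [F q]]] | [T [F q]]] | [T [F q]]]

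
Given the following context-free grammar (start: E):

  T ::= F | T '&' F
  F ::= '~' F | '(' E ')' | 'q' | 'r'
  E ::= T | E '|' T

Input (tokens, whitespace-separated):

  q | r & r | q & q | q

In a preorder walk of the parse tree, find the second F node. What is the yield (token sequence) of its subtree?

[E [E [E [E [T [F q]]] | [T [T [F r]] & [F r]]] | [T [T [F q]] & [F q]]] | [T [F q]]]

r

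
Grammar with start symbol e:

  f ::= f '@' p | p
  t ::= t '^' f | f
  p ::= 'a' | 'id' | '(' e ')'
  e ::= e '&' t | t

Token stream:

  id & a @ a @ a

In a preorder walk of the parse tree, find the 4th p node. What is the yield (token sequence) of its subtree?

[e [e [t [f [p id]]]] & [t [f [f [f [p a]] @ [p a]] @ [p a]]]]

a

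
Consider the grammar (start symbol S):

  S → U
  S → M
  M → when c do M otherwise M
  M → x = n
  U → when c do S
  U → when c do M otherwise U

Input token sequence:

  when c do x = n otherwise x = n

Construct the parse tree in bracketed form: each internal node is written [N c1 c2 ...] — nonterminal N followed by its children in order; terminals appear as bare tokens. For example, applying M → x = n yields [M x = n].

[S [M when c do [M x = n] otherwise [M x = n]]]

S
M
when c do M otherwise M
when c do x = n otherwise M
when c do x = n otherwise x = n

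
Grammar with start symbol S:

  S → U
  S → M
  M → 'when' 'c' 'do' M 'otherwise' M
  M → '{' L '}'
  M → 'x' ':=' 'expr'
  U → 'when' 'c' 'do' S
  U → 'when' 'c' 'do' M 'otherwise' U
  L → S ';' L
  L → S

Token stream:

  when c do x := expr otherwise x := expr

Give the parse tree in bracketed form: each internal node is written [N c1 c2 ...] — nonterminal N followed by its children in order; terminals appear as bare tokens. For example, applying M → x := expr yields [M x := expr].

[S [M when c do [M x := expr] otherwise [M x := expr]]]

S
M
when c do M otherwise M
when c do x := expr otherwise M
when c do x := expr otherwise x := expr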